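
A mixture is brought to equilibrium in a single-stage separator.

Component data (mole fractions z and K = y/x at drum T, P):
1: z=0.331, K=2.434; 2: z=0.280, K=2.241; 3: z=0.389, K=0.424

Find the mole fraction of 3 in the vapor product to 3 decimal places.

y_3 = 0.297

Material balance + equilibrium reduce to Σ zᵢ(Kᵢ−1)/(1+V/F(Kᵢ−1)) = 0.
g(0) = ΣzᵢKᵢ − 1 = 0.598 and g(1) = 1 − Σzᵢ/Kᵢ = -0.178, so a root lies in (0, 1).
Iterate (Newton) starting at V/F = 0.5:
  V/F = 0.500: g = 0.1762, g' = -0.650 → V/F = 0.771
Converged at V/F = 0.771.
Compositions from xᵢ = zᵢ/(1+V/F(Kᵢ−1)), yᵢ = Kᵢxᵢ:
  1: x = 0.157, y = 0.383
  2: x = 0.143, y = 0.321
  3: x = 0.700, y = 0.297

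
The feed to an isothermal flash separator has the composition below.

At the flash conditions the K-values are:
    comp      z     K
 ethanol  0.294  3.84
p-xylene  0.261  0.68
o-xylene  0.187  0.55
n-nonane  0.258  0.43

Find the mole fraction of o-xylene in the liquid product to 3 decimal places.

x_o-xylene = 0.228

Let β = V/F and solve Σ zᵢ(Kᵢ−1)/(1+β(Kᵢ−1)) = 0.
Feasibility: ΣzᵢKᵢ = 1.520, Σzᵢ/Kᵢ = 1.400 — both > 1, two phases present.
Newton iteration, β⁰ = 0.5:
  β = 0.500: g = -0.0687, g' = -0.670 → β = 0.397
  β = 0.397: g = 0.0039, g' = -0.755 → β = 0.403
Converged at β = 0.403.
Compositions from xᵢ = zᵢ/(1+β(Kᵢ−1)), yᵢ = Kᵢxᵢ:
  ethanol: x = 0.137, y = 0.527
  p-xylene: x = 0.300, y = 0.204
  o-xylene: x = 0.228, y = 0.126
  n-nonane: x = 0.335, y = 0.144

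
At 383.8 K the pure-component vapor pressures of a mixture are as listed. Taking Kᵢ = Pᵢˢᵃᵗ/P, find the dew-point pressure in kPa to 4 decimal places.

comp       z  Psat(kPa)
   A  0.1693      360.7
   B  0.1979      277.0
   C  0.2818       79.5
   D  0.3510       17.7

At the dew point ψ → 1, so Σzᵢ/Kᵢ = 1 with Kᵢ = Pᵢˢᵃᵗ/P ⇒ 1/P = Σzᵢ/Pᵢˢᵃᵗ.
1/P = 0.1693/360.7 + 0.1979/277.0 + 0.2818/79.5 + 0.3510/17.7 = 0.0245590 ⇒ P = 40.7183 kPa

Pdew = 40.7183 kPa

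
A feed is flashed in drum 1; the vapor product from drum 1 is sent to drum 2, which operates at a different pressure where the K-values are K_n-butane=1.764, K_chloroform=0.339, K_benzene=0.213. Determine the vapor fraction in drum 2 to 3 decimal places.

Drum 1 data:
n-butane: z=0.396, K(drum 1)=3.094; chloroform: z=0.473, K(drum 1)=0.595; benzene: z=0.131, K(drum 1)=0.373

V/F (drum 2) = 0.237

Drum 1:
Material balance + equilibrium reduce to Σ zᵢ(Kᵢ−1)/(1+ψ₁(Kᵢ−1)) = 0.
Check two-phase: ΣzᵢKᵢ = 1.556 > 1 and Σzᵢ/Kᵢ = 1.274 > 1, so g(0) = 0.556 > 0 and g(1) = -0.274 < 0.
Newton–Raphson from ψ₁ = 0.57:
  ψ₁ = 0.570: g = 0.0011, g' = -0.617 → ψ₁ = 0.572
Converged at ψ₁ = 0.572.
Drum-1 compositions:
  n-butane: x = 0.180, y = 0.558
  chloroform: x = 0.616, y = 0.366
  benzene: x = 0.204, y = 0.076
Drum-2 feed = drum-1 vapor: z₂ = (0.5576, 0.3663, 0.0762).
Drum 2:
Let ψ₂ = V/F and solve Σ zᵢ(Kᵢ−1)/(1+ψ₂(Kᵢ−1)) = 0.
Check two-phase: ΣzᵢKᵢ = 1.124 > 1 and Σzᵢ/Kᵢ = 1.754 > 1, so g(0) = 0.124 > 0 and g(1) = -0.754 < 0.
Newton iteration, ψ₂⁰ = 0.52:
  ψ₂ = 0.520: g = -0.1655, g' = -0.673 → ψ₂ = 0.274
  ψ₂ = 0.274: g = -0.0200, g' = -0.538 → ψ₂ = 0.237
Converged at ψ₂ = 0.237.
  n-butane: x = 0.472, y = 0.833
  chloroform: x = 0.434, y = 0.147
  benzene: x = 0.094, y = 0.020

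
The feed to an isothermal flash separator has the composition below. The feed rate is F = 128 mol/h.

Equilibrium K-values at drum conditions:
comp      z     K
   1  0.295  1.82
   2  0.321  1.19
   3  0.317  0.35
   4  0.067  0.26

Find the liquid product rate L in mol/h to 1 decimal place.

L = 112.0 mol/h

Rachford–Rice: g(V/F) = Σ zᵢ(Kᵢ−1)/(1+V/F(Kᵢ−1)) = 0.
g(0) = ΣzᵢKᵢ − 1 = 0.047 and g(1) = 1 − Σzᵢ/Kᵢ = -0.595, so a root lies in (0, 1).
Iterate (Newton) starting at V/F = 0.5:
  V/F = 0.500: g = -0.1567, g' = -0.496 → V/F = 0.184
  V/F = 0.184: g = -0.0223, g' = -0.383 → V/F = 0.126
  V/F = 0.126: g = -0.0002, g' = -0.377 → V/F = 0.125
Converged at V/F = 0.125.
Then V = V/F·F = 0.1252·128 = 16.0 mol/h and L = F − V = 112.0 mol/h.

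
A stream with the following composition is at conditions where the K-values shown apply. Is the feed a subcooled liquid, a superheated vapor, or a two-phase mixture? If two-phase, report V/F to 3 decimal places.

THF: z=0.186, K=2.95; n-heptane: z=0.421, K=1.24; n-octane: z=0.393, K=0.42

two-phase, V/F = 0.398

ΣzᵢKᵢ = 1.236; Σzᵢ/Kᵢ = 1.338.
Both exceed 1, so a two-phase solution exists.
Material balance + equilibrium reduce to Σ zᵢ(Kᵢ−1)/(1+ψ(Kᵢ−1)) = 0.
Newton–Raphson from ψ = 0.34:
  ψ = 0.340: g = 0.0276, g' = -0.482 → ψ = 0.397
  ψ = 0.397: g = 0.0004, g' = -0.468 → ψ = 0.398
Converged at ψ = 0.398.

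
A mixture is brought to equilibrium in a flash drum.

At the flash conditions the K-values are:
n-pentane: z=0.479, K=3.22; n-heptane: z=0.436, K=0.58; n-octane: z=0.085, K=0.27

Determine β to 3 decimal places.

Iterate (Newton) starting at β = 0.5:
  β = 0.500: g = 0.1745, g' = -0.766 → β = 0.728
  β = 0.728: g = 0.0104, g' = -0.711 → β = 0.742
Converged at β = 0.742.

β = 0.742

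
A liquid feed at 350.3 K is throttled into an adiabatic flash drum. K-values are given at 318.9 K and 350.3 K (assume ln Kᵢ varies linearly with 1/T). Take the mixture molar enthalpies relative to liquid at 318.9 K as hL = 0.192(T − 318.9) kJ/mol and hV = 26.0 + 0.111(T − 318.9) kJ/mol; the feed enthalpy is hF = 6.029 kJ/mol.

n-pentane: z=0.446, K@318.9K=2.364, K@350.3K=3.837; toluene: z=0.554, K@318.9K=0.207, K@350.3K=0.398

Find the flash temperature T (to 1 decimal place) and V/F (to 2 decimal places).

T = 322.5 K, V/F = 0.21

Adiabatic flash: solve Rachford–Rice at each trial T, then check hF = ψ·hV(T) + (1−ψ)·hL(T).
  T = 318.9 K: K = (2.364, 0.207), RR gives ψ = 0.156, H_out = 4.063 kJ/mol
  T = 350.3 K: K = (3.837, 0.398), RR gives ψ = 0.546, H_out = 18.826 kJ/mol
  T = 334.6 K: K = (3.046, 0.291), RR gives ψ = 0.359, H_out = 11.885 kJ/mol
  T = 326.8 K: K = (2.694, 0.247), RR gives ψ = 0.265, H_out = 8.241 kJ/mol
  T = 322.9 K: K = (2.528, 0.227), RR gives ψ = 0.214, H_out = 6.263 kJ/mol
  T = 320.9 K: K = (2.445, 0.217), RR gives ψ = 0.186, H_out = 5.188 kJ/mol
Linear interpolation between T = 320.9 (H_out = 5.188) and T = 322.9 (H_out = 6.263) on hF = 6.029 gives T ≈ 322.5 K, at which ψ = 0.21.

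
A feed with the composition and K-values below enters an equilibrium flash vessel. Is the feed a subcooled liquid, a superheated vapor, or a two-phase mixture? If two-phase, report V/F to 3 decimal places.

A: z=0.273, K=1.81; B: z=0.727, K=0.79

two-phase, V/F = 0.402

ΣzᵢKᵢ = 1.068; Σzᵢ/Kᵢ = 1.071.
Both exceed 1, so a two-phase solution exists.
Let ψ = V/F and solve Σ zᵢ(Kᵢ−1)/(1+ψ(Kᵢ−1)) = 0.
Newton iteration, ψ⁰ = 0.5:
  ψ = 0.500: g = -0.0132, g' = -0.131 → ψ = 0.399
  ψ = 0.399: g = 0.0005, g' = -0.140 → ψ = 0.402
Converged at ψ = 0.402.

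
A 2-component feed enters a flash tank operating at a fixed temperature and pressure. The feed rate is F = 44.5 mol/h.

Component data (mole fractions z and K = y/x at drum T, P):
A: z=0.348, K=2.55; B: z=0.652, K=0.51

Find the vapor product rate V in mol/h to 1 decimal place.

V = 12.9 mol/h

Let ψ = V/F and solve Σ zᵢ(Kᵢ−1)/(1+ψ(Kᵢ−1)) = 0.
g(0) = ΣzᵢKᵢ − 1 = 0.220 and g(1) = 1 − Σzᵢ/Kᵢ = -0.415, so a root lies in (0, 1).
Newton–Raphson from ψ = 0.36:
  ψ = 0.360: g = -0.0417, g' = -0.575 → ψ = 0.288
  ψ = 0.288: g = 0.0012, g' = -0.612 → ψ = 0.290
Converged at ψ = 0.290.
Then V = ψ·F = 0.2896·44.5 = 12.9 mol/h and L = F − V = 31.6 mol/h.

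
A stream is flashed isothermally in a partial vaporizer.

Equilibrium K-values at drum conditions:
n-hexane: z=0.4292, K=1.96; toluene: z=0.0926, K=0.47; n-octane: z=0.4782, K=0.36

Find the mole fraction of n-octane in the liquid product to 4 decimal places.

Rachford–Rice: g(ψ) = Σ zᵢ(Kᵢ−1)/(1+ψ(Kᵢ−1)) = 0.
Check two-phase: ΣzᵢKᵢ = 1.0569 > 1 and Σzᵢ/Kᵢ = 1.7443 > 1, so g(0) = 0.0569 > 0 and g(1) = -0.7443 < 0.
Newton iteration, ψ⁰ = 0.37:
  ψ = 0.3700: g = -0.15802, g' = -0.5919 → ψ = 0.1030
  ψ = 0.1030: g = -0.00462, g' = -0.5812 → ψ = 0.0951
Converged at ψ = 0.0951.
Compositions from xᵢ = zᵢ/(1+ψ(Kᵢ−1)), yᵢ = Kᵢxᵢ:
  n-hexane: x = 0.3933, y = 0.7709
  toluene: x = 0.0975, y = 0.0458
  n-octane: x = 0.5092, y = 0.1833

x_n-octane = 0.5092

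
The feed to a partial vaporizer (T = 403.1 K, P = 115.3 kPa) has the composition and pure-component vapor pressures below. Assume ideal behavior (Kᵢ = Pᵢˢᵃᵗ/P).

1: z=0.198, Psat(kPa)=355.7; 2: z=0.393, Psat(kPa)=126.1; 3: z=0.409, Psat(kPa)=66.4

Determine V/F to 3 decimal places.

V/F = 0.553

Raoult's law: Kᵢ = Pᵢˢᵃᵗ/P = Pᵢˢᵃᵗ/115.3.
  K_1 = 355.7/115.3 = 3.08500, K_2 = 126.1/115.3 = 1.09367, K_3 = 66.4/115.3 = 0.57589
Material balance + equilibrium reduce to Σ zᵢ(Kᵢ−1)/(1+V/F(Kᵢ−1)) = 0.
Check two-phase: ΣzᵢKᵢ = 1.276 > 1 and Σzᵢ/Kᵢ = 1.134 > 1, so g(0) = 0.276 > 0 and g(1) = -0.134 < 0.
Newton–Raphson from V/F = 0.58:
  V/F = 0.580: g = -0.0083, g' = -0.309 → V/F = 0.553
Converged at V/F = 0.553.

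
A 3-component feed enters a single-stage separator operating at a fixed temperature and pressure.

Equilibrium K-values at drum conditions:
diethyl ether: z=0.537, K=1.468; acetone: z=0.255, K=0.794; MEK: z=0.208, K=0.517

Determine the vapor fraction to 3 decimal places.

ψ = 0.571

Let ψ = V/F and solve Σ zᵢ(Kᵢ−1)/(1+ψ(Kᵢ−1)) = 0.
Check two-phase: ΣzᵢKᵢ = 1.098 > 1 and Σzᵢ/Kᵢ = 1.089 > 1, so g(0) = 0.098 > 0 and g(1) = -0.089 < 0.
Newton–Raphson from ψ = 0.56:
  ψ = 0.560: g = 0.0020, g' = -0.179 → ψ = 0.571
Converged at ψ = 0.571.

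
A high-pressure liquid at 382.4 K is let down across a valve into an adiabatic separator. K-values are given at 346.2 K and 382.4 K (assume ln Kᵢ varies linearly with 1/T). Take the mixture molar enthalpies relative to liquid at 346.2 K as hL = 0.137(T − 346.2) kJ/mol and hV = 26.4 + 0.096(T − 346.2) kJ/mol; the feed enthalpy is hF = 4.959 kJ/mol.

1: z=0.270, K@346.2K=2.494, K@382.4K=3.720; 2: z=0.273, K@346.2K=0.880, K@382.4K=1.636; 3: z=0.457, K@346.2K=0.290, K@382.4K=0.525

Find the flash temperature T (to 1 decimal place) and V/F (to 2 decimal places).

Adiabatic flash: solve Rachford–Rice at each trial T, then check hF = ψ·hV(T) + (1−ψ)·hL(T).
  T = 346.2 K: K = (2.494, 0.880, 0.290), RR gives ψ = 0.058, H_out = 1.525 kJ/mol
  T = 382.4 K: K = (3.720, 1.636, 0.525), RR gives ψ = 0.793, H_out = 24.708 kJ/mol
  T = 364.3 K: K = (3.076, 1.218, 0.396), RR gives ψ = 0.396, H_out = 12.630 kJ/mol
  T = 355.2 K: K = (2.776, 1.039, 0.340), RR gives ψ = 0.223, H_out = 7.047 kJ/mol
  T = 350.7 K: K = (2.633, 0.957, 0.314), RR gives ψ = 0.141, H_out = 4.302 kJ/mol
  T = 352.9 K: K = (2.702, 0.997, 0.327), RR gives ψ = 0.181, H_out = 5.646 kJ/mol
Linear interpolation between T = 350.7 (H_out = 4.302) and T = 352.9 (H_out = 5.646) on hF = 4.959 gives T ≈ 351.8 K, at which ψ = 0.16.

T = 351.8 K, V/F = 0.16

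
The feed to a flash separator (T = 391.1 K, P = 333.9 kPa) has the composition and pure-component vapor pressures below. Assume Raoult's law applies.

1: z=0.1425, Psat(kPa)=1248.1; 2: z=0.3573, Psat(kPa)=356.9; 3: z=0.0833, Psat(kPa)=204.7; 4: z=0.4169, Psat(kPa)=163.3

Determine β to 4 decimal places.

β = 0.2071

Raoult's law: Kᵢ = Pᵢˢᵃᵗ/P = Pᵢˢᵃᵗ/333.9.
  K_1 = 1248.1/333.9 = 3.737945, K_2 = 356.9/333.9 = 1.068883, K_3 = 204.7/333.9 = 0.613058, K_4 = 163.3/333.9 = 0.489069
Newton–Raphson from β = 0.5:
  β = 0.5000: g = -0.13757, g' = -0.4074 → β = 0.1623
  β = 0.1623: g = 0.02777, g' = -0.6572 → β = 0.2046
  β = 0.2046: g = 0.00146, g' = -0.5909 → β = 0.2071
Converged at β = 0.2071.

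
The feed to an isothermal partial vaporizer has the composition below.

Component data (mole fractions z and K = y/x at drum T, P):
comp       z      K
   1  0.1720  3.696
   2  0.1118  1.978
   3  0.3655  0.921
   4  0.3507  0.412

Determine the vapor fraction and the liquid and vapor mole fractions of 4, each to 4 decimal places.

ψ = 0.4041, x_4 = 0.4600, y_4 = 0.1895

Rachford–Rice: g(ψ) = Σ zᵢ(Kᵢ−1)/(1+ψ(Kᵢ−1)) = 0.
Check two-phase: ΣzᵢKᵢ = 1.3380 > 1 and Σzᵢ/Kᵢ = 1.3511 > 1, so g(0) = 0.3380 > 0 and g(1) = -0.3511 < 0.
Newton iteration, ψ⁰ = 0.5:
  ψ = 0.5000: g = -0.05122, g' = -0.5207 → ψ = 0.4016
  ψ = 0.4016: g = 0.00135, g' = -0.5536 → ψ = 0.4041
Converged at ψ = 0.4041.
Compositions from xᵢ = zᵢ/(1+ψ(Kᵢ−1)), yᵢ = Kᵢxᵢ:
  1: x = 0.0823, y = 0.3043
  2: x = 0.0801, y = 0.1585
  3: x = 0.3776, y = 0.3477
  4: x = 0.4600, y = 0.1895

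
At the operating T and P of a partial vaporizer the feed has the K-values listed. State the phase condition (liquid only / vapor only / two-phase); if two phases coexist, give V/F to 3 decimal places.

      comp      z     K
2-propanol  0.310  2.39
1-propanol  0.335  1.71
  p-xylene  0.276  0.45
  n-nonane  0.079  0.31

two-phase, V/F = 0.742

ΣzᵢKᵢ = 1.462; Σzᵢ/Kᵢ = 1.194.
Both exceed 1, so a two-phase solution exists.
Newton–Raphson from ψ = 0.5:
  ψ = 0.500: g = 0.1372, g' = -0.547 → ψ = 0.751
  ψ = 0.751: g = -0.0057, g' = -0.619 → ψ = 0.742
Converged at ψ = 0.742.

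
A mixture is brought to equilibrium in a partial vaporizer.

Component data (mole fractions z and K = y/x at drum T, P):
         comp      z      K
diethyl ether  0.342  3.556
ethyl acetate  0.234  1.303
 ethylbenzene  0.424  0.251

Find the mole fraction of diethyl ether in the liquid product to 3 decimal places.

x_diethyl ether = 0.161

Newton–Raphson from ψ = 0.57:
  ψ = 0.570: g = -0.1379, g' = -1.110 → ψ = 0.446
  ψ = 0.446: g = -0.0057, g' = -1.041 → ψ = 0.440
Converged at ψ = 0.440.
Compositions from xᵢ = zᵢ/(1+ψ(Kᵢ−1)), yᵢ = Kᵢxᵢ:
  diethyl ether: x = 0.161, y = 0.572
  ethyl acetate: x = 0.206, y = 0.269
  ethylbenzene: x = 0.633, y = 0.159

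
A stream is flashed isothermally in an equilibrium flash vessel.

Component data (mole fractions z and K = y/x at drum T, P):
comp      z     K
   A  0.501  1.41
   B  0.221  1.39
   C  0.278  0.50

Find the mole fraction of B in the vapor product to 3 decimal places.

Newton iteration, ψ⁰ = 0.67:
  ψ = 0.670: g = 0.0205, g' = -0.230 → ψ = 0.759
  ψ = 0.759: g = -0.0008, g' = -0.249 → ψ = 0.756
Converged at ψ = 0.756.
Compositions from xᵢ = zᵢ/(1+ψ(Kᵢ−1)), yᵢ = Kᵢxᵢ:
  A: x = 0.383, y = 0.539
  B: x = 0.171, y = 0.237
  C: x = 0.447, y = 0.223

y_B = 0.237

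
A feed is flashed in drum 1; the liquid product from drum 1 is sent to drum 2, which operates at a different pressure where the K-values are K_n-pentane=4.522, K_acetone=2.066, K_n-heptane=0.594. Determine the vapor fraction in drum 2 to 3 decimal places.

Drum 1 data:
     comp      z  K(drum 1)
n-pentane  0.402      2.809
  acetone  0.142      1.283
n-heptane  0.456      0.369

V/F (drum 2) = 0.534

Drum 1:
Let ψ₁ = V/F and solve Σ zᵢ(Kᵢ−1)/(1+ψ₁(Kᵢ−1)) = 0.
Feasibility: ΣzᵢKᵢ = 1.480, Σzᵢ/Kᵢ = 1.490 — both > 1, two phases present.
Newton–Raphson from ψ₁ = 0.5:
  ψ₁ = 0.500: g = -0.0033, g' = -0.759 → ψ₁ = 0.496
Converged at ψ₁ = 0.496.
Drum-1 compositions:
  n-pentane: x = 0.212, y = 0.595
  acetone: x = 0.125, y = 0.160
  n-heptane: x = 0.664, y = 0.245
Drum-2 feed = drum-1 liquid: z₂ = (0.2120, 0.1245, 0.6635).
Drum 2:
Material balance + equilibrium reduce to Σ zᵢ(Kᵢ−1)/(1+ψ₂(Kᵢ−1)) = 0.
g(0) = ΣzᵢKᵢ − 1 = 0.610 and g(1) = 1 − Σzᵢ/Kᵢ = -0.224, so a root lies in (0, 1).
Newton iteration, ψ₂⁰ = 0.5:
  ψ₂ = 0.500: g = 0.0190, g' = -0.577 → ψ₂ = 0.533
  ψ₂ = 0.533: g = 0.0004, g' = -0.553 → ψ₂ = 0.534
Converged at ψ₂ = 0.534.
  n-pentane: x = 0.074, y = 0.333
  acetone: x = 0.079, y = 0.164
  n-heptane: x = 0.847, y = 0.503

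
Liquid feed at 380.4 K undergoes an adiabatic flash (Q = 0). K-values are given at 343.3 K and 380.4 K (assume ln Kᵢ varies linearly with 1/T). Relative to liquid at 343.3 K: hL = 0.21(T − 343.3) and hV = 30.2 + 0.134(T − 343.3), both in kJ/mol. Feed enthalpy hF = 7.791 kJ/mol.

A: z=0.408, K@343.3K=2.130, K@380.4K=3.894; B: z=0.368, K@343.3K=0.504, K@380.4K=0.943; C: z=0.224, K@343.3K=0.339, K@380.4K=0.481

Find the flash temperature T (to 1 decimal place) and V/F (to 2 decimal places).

Adiabatic flash: solve Rachford–Rice at each trial T, then check hF = ψ·hV(T) + (1−ψ)·hL(T).
  T = 343.3 K: K = (2.130, 0.504, 0.339), RR gives ψ = 0.205, H_out = 6.184 kJ/mol
  T = 380.4 K: K = (3.894, 0.943, 0.481), RR gives ψ = 1.000, H_out = 35.171 kJ/mol
  T = 361.9 K: K = (2.927, 0.701, 0.408), RR gives ψ = 0.644, H_out = 22.451 kJ/mol
  T = 352.6 K: K = (2.507, 0.597, 0.373), RR gives ψ = 0.432, H_out = 14.703 kJ/mol
  T = 348.0 K: K = (2.316, 0.550, 0.356), RR gives ψ = 0.324, H_out = 10.654 kJ/mol
  T = 345.6 K: K = (2.220, 0.526, 0.347), RR gives ψ = 0.265, H_out = 8.426 kJ/mol
Linear interpolation between T = 343.3 (H_out = 6.184) and T = 345.6 (H_out = 8.426) on hF = 7.791 gives T ≈ 344.9 K, at which ψ = 0.25.

T = 344.9 K, V/F = 0.25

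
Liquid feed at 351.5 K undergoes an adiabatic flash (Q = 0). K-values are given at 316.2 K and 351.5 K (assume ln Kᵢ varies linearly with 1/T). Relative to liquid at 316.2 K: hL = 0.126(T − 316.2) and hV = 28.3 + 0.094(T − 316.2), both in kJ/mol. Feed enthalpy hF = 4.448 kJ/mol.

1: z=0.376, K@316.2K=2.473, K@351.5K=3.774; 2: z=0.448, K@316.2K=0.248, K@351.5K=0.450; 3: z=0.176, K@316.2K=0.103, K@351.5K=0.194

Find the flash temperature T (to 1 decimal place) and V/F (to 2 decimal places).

Adiabatic flash: solve Rachford–Rice at each trial T, then check hF = ψ·hV(T) + (1−ψ)·hL(T).
  T = 316.2 K: K = (2.473, 0.248, 0.103), RR gives ψ = 0.050, H_out = 1.428 kJ/mol
  T = 351.5 K: K = (3.774, 0.450, 0.194), RR gives ψ = 0.373, H_out = 14.577 kJ/mol
  T = 333.9 K: K = (3.091, 0.340, 0.144), RR gives ψ = 0.225, H_out = 8.484 kJ/mol
  T = 325.0 K: K = (2.772, 0.291, 0.122), RR gives ψ = 0.144, H_out = 5.149 kJ/mol
  T = 320.6 K: K = (2.620, 0.269, 0.112), RR gives ψ = 0.100, H_out = 3.358 kJ/mol
  T = 322.8 K: K = (2.695, 0.280, 0.117), RR gives ψ = 0.122, H_out = 4.268 kJ/mol
Linear interpolation between T = 322.8 (H_out = 4.268) and T = 325.0 (H_out = 5.149) on hF = 4.448 gives T ≈ 323.2 K, at which ψ = 0.13.

T = 323.2 K, V/F = 0.13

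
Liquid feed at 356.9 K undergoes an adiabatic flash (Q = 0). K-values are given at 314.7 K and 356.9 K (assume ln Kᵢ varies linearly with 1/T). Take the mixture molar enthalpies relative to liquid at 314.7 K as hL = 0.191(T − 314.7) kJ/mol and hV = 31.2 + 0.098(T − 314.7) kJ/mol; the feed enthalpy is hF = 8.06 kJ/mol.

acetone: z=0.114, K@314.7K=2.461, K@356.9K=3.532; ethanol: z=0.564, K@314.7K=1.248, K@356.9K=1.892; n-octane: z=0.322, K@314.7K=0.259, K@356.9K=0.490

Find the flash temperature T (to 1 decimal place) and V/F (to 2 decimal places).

T = 318.0 K, V/F = 0.24

Adiabatic flash: solve Rachford–Rice at each trial T, then check hF = ψ·hV(T) + (1−ψ)·hL(T).
  T = 314.7 K: K = (2.461, 1.248, 0.259), RR gives ψ = 0.157, H_out = 4.905 kJ/mol
  T = 356.9 K: K = (3.532, 1.892, 0.490), RR gives ψ = 1.000, H_out = 35.336 kJ/mol
  T = 335.8 K: K = (2.982, 1.557, 0.363), RR gives ψ = 0.613, H_out = 21.954 kJ/mol
  T = 325.2 K: K = (2.716, 1.398, 0.308), RR gives ψ = 0.404, H_out = 14.207 kJ/mol
  T = 319.9 K: K = (2.586, 1.321, 0.283), RR gives ψ = 0.286, H_out = 9.769 kJ/mol
  T = 317.3 K: K = (2.523, 1.285, 0.271), RR gives ψ = 0.223, H_out = 7.406 kJ/mol
  T = 318.6 K: K = (2.555, 1.303, 0.277), RR gives ψ = 0.255, H_out = 8.604 kJ/mol
Linear interpolation between T = 317.3 (H_out = 7.406) and T = 318.6 (H_out = 8.604) on hF = 8.06 gives T ≈ 318.0 K, at which ψ = 0.24.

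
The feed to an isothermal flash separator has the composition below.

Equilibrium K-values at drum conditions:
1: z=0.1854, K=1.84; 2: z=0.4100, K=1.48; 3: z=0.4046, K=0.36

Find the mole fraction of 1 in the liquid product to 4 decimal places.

x_1 = 0.1543

Rachford–Rice: g(V/F) = Σ zᵢ(Kᵢ−1)/(1+V/F(Kᵢ−1)) = 0.
Check two-phase: ΣzᵢKᵢ = 1.0936 > 1 and Σzᵢ/Kᵢ = 1.5017 > 1, so g(0) = 0.0936 > 0 and g(1) = -0.5017 < 0.
Newton iteration, V/F⁰ = 0.5:
  V/F = 0.5000: g = -0.11242, g' = -0.4847 → V/F = 0.2681
  V/F = 0.2681: g = -0.01110, g' = -0.4028 → V/F = 0.2405
  V/F = 0.2405: g = -0.00007, g' = -0.3980 → V/F = 0.2404
Converged at V/F = 0.2404.
Compositions from xᵢ = zᵢ/(1+V/F(Kᵢ−1)), yᵢ = Kᵢxᵢ:
  1: x = 0.1543, y = 0.2838
  2: x = 0.3676, y = 0.5440
  3: x = 0.4782, y = 0.1721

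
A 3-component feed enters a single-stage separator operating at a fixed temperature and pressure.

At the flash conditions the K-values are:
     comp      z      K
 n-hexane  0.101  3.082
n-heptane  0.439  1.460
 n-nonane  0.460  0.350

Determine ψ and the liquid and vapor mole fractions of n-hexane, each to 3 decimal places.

ψ = 0.181, x_n-hexane = 0.073, y_n-hexane = 0.226

Material balance + equilibrium reduce to Σ zᵢ(Kᵢ−1)/(1+ψ(Kᵢ−1)) = 0.
g(0) = ΣzᵢKᵢ − 1 = 0.113 and g(1) = 1 − Σzᵢ/Kᵢ = -0.648, so a root lies in (0, 1).
Iterate (Newton) starting at ψ = 0.5:
  ψ = 0.500: g = -0.1758, g' = -0.593 → ψ = 0.204
  ψ = 0.204: g = -0.0123, g' = -0.552 → ψ = 0.181
Converged at ψ = 0.181.
Compositions from xᵢ = zᵢ/(1+ψ(Kᵢ−1)), yᵢ = Kᵢxᵢ:
  n-hexane: x = 0.073, y = 0.226
  n-heptane: x = 0.405, y = 0.592
  n-nonane: x = 0.522, y = 0.183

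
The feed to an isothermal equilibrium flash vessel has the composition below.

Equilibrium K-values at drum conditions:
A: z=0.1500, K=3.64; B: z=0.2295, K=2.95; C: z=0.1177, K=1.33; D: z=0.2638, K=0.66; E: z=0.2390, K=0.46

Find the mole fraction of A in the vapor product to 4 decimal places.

y_A = 0.1806

Rachford–Rice: g(ψ) = Σ zᵢ(Kᵢ−1)/(1+ψ(Kᵢ−1)) = 0.
g(0) = ΣzᵢKᵢ − 1 = 0.6636 and g(1) = 1 − Σzᵢ/Kᵢ = -0.1268, so a root lies in (0, 1).
Newton iteration, ψ⁰ = 0.5:
  ψ = 0.5000: g = 0.14577, g' = -0.6024 → ψ = 0.7420
  ψ = 0.7420: g = 0.01265, g' = -0.5220 → ψ = 0.7662
Converged at ψ = 0.7662.
Compositions from xᵢ = zᵢ/(1+ψ(Kᵢ−1)), yᵢ = Kᵢxᵢ:
  A: x = 0.0496, y = 0.1806
  B: x = 0.0920, y = 0.2714
  C: x = 0.0939, y = 0.1249
  D: x = 0.3567, y = 0.2354
  E: x = 0.4077, y = 0.1875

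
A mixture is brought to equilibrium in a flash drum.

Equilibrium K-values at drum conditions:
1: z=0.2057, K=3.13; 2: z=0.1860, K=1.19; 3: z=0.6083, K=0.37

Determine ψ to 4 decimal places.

ψ = 0.0859

Rachford–Rice: g(ψ) = Σ zᵢ(Kᵢ−1)/(1+ψ(Kᵢ−1)) = 0.
Check two-phase: ΣzᵢKᵢ = 1.0903 > 1 and Σzᵢ/Kᵢ = 1.8661 > 1, so g(0) = 0.0903 > 0 and g(1) = -0.8661 < 0.
Newton–Raphson from ψ = 0.48:
  ψ = 0.4800: g = -0.30032, g' = -0.7299 → ψ = 0.0686
  ψ = 0.0686: g = 0.01667, g' = -0.9808 → ψ = 0.0856
  ψ = 0.0856: g = 0.00032, g' = -0.9439 → ψ = 0.0859
Converged at ψ = 0.0859.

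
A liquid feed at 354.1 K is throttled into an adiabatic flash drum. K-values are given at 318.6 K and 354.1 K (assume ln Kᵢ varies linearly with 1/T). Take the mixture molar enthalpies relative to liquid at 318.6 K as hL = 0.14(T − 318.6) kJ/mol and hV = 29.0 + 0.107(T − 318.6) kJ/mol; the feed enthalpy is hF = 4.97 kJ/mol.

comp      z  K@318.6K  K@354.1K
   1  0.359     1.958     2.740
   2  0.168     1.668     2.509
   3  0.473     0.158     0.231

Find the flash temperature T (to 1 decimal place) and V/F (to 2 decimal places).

T = 323.8 K, V/F = 0.15

Adiabatic flash: solve Rachford–Rice at each trial T, then check hF = ψ·hV(T) + (1−ψ)·hL(T).
  T = 318.6 K: K = (1.958, 1.668, 0.158), RR gives ψ = 0.079, H_out = 2.278 kJ/mol
  T = 354.1 K: K = (2.740, 2.509, 0.231), RR gives ψ = 0.401, H_out = 16.128 kJ/mol
  T = 336.4 K: K = (2.338, 2.069, 0.193), RR gives ψ = 0.274, H_out = 10.288 kJ/mol
  T = 327.5 K: K = (2.145, 1.863, 0.175), RR gives ψ = 0.189, H_out = 6.682 kJ/mol
  T = 323.1 K: K = (2.052, 1.765, 0.167), RR gives ψ = 0.139, H_out = 4.630 kJ/mol
  T = 325.3 K: K = (2.098, 1.814, 0.171), RR gives ψ = 0.165, H_out = 5.683 kJ/mol
Linear interpolation between T = 323.1 (H_out = 4.630) and T = 325.3 (H_out = 5.683) on hF = 4.97 gives T ≈ 323.8 K, at which ψ = 0.15.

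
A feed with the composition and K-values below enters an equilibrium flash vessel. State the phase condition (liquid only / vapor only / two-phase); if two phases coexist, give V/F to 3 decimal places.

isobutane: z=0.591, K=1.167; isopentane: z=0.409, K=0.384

liquid only

ΣzᵢKᵢ = 0.847; Σzᵢ/Kᵢ = 1.572.
Since ΣzᵢKᵢ < 1 the mixture is below its bubble point — single liquid phase.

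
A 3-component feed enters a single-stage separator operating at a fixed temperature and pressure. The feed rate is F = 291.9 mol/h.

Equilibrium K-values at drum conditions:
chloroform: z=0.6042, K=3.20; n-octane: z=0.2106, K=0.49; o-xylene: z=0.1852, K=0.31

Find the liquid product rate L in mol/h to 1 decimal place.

Material balance + equilibrium reduce to Σ zᵢ(Kᵢ−1)/(1+ψ(Kᵢ−1)) = 0.
g(0) = ΣzᵢKᵢ − 1 = 1.0940 and g(1) = 1 − Σzᵢ/Kᵢ = -0.2160, so a root lies in (0, 1).
Newton iteration, ψ⁰ = 0.5:
  ψ = 0.5000: g = 0.29371, g' = -0.9673 → ψ = 0.8036
  ψ = 0.8036: g = 0.01138, g' = -0.9832 → ψ = 0.8152
  ψ = 0.8152: g = -0.00007, g' = -0.9959 → ψ = 0.8151
Converged at ψ = 0.8151.
Then V = ψ·F = 0.8151·291.9 = 237.9 mol/h and L = F − V = 54.0 mol/h.

L = 54.0 mol/h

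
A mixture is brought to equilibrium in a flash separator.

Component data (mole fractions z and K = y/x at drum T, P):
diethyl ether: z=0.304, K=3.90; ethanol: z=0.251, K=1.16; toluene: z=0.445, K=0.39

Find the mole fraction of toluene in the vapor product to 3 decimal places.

y_toluene = 0.252

Material balance + equilibrium reduce to Σ zᵢ(Kᵢ−1)/(1+V/F(Kᵢ−1)) = 0.
g(0) = ΣzᵢKᵢ − 1 = 0.650 and g(1) = 1 − Σzᵢ/Kᵢ = -0.435, so a root lies in (0, 1).
Newton iteration, V/F⁰ = 0.5:
  V/F = 0.500: g = 0.0064, g' = -0.774 → V/F = 0.508
Converged at V/F = 0.508.
Compositions from xᵢ = zᵢ/(1+V/F(Kᵢ−1)), yᵢ = Kᵢxᵢ:
  diethyl ether: x = 0.123, y = 0.479
  ethanol: x = 0.232, y = 0.269
  toluene: x = 0.645, y = 0.252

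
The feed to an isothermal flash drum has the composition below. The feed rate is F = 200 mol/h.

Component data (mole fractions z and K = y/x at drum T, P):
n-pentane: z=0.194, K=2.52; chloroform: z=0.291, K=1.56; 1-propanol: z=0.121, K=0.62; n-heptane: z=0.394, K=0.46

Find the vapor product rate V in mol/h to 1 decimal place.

Material balance + equilibrium reduce to Σ zᵢ(Kᵢ−1)/(1+ψ(Kᵢ−1)) = 0.
Feasibility: ΣzᵢKᵢ = 1.199, Σzᵢ/Kᵢ = 1.315 — both > 1, two phases present.
Newton–Raphson from ψ = 0.5:
  ψ = 0.500: g = -0.0534, g' = -0.443 → ψ = 0.379
  ψ = 0.379: g = 0.0001, g' = -0.448 → ψ = 0.380
Converged at ψ = 0.380.
Then V = ψ·F = 0.3797·200 = 75.9 mol/h and L = F − V = 124.1 mol/h.

V = 75.9 mol/h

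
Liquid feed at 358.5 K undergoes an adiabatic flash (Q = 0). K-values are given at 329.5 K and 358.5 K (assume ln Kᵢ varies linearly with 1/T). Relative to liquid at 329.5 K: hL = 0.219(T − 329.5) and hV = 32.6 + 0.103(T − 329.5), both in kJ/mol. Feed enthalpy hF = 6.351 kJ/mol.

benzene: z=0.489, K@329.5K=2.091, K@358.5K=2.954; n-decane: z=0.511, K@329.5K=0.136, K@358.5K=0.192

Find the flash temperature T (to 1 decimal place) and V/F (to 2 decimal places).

T = 335.0 K, V/F = 0.16

Adiabatic flash: solve Rachford–Rice at each trial T, then check hF = ψ·hV(T) + (1−ψ)·hL(T).
  T = 329.5 K: K = (2.091, 0.136), RR gives ψ = 0.098, H_out = 3.182 kJ/mol
  T = 358.5 K: K = (2.954, 0.192), RR gives ψ = 0.344, H_out = 16.399 kJ/mol
  T = 344.0 K: K = (2.503, 0.163), RR gives ψ = 0.244, H_out = 10.725 kJ/mol
  T = 336.8 K: K = (2.294, 0.149), RR gives ψ = 0.180, H_out = 7.307 kJ/mol
  T = 333.1 K: K = (2.190, 0.142), RR gives ψ = 0.141, H_out = 5.317 kJ/mol
  T = 335.0 K: K = (2.243, 0.146), RR gives ψ = 0.161, H_out = 6.362 kJ/mol
Linear interpolation between T = 333.1 (H_out = 5.317) and T = 335.0 (H_out = 6.362) on hF = 6.351 gives T ≈ 335.0 K, at which ψ = 0.16.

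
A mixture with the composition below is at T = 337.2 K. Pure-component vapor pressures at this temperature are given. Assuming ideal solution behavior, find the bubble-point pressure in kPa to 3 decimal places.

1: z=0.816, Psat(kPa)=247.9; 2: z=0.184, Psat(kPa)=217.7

Pbub = 242.343 kPa

At the bubble point ψ → 0, so ΣzᵢKᵢ = 1 with Kᵢ = Pᵢˢᵃᵗ/P ⇒ P = ΣzᵢPᵢˢᵃᵗ.
P = 0.816·247.9 + 0.184·217.7 = 242.343 kPa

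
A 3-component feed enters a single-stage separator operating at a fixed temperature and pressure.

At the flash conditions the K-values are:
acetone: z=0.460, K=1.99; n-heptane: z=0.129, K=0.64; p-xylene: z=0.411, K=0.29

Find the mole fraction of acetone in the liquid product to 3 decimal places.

x_acetone = 0.389

Newton iteration, β⁰ = 0.42:
  β = 0.420: g = -0.1489, g' = -0.669 → β = 0.197
  β = 0.197: g = -0.0084, g' = -0.615 → β = 0.184
Converged at β = 0.184.
Compositions from xᵢ = zᵢ/(1+β(Kᵢ−1)), yᵢ = Kᵢxᵢ:
  acetone: x = 0.389, y = 0.775
  n-heptane: x = 0.138, y = 0.088
  p-xylene: x = 0.473, y = 0.137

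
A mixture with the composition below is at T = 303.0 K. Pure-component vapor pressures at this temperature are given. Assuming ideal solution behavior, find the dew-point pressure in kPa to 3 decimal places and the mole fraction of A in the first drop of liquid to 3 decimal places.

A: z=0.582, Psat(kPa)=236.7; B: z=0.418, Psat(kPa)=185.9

At the dew point ψ → 1, so Σzᵢ/Kᵢ = 1 with Kᵢ = Pᵢˢᵃᵗ/P ⇒ 1/P = Σzᵢ/Pᵢˢᵃᵗ.
1/P = 0.582/236.7 + 0.418/185.9 = 0.004707 ⇒ P = 212.435 kPa
xᵢ = zᵢP/Pᵢˢᵃᵗ ⇒ x_A = 0.582·212.435/236.7 = 0.522

Pdew = 212.435 kPa, x_A = 0.522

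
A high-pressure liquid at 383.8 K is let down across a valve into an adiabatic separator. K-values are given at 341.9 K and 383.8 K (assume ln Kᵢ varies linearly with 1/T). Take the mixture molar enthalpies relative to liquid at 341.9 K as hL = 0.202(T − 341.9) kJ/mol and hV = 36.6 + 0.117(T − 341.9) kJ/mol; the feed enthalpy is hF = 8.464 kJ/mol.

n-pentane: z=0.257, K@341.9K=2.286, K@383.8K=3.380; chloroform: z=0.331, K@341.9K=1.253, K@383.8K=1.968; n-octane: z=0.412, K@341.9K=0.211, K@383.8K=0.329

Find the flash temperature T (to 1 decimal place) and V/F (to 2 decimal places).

Adiabatic flash: solve Rachford–Rice at each trial T, then check hF = ψ·hV(T) + (1−ψ)·hL(T).
  T = 341.9 K: K = (2.286, 1.253, 0.211), RR gives ψ = 0.133, H_out = 4.872 kJ/mol
  T = 383.8 K: K = (3.380, 1.968, 0.329), RR gives ψ = 0.591, H_out = 27.984 kJ/mol
  T = 362.9 K: K = (2.813, 1.592, 0.267), RR gives ψ = 0.401, H_out = 18.219 kJ/mol
  T = 352.4 K: K = (2.543, 1.417, 0.238), RR gives ψ = 0.282, H_out = 12.202 kJ/mol
  T = 347.1 K: K = (2.412, 1.333, 0.224), RR gives ψ = 0.212, H_out = 8.703 kJ/mol
  T = 344.5 K: K = (2.349, 1.293, 0.218), RR gives ψ = 0.174, H_out = 6.842 kJ/mol
  T = 345.8 K: K = (2.380, 1.313, 0.221), RR gives ψ = 0.193, H_out = 7.786 kJ/mol
Linear interpolation between T = 345.8 (H_out = 7.786) and T = 347.1 (H_out = 8.703) on hF = 8.464 gives T ≈ 346.8 K, at which ψ = 0.21.

T = 346.8 K, V/F = 0.21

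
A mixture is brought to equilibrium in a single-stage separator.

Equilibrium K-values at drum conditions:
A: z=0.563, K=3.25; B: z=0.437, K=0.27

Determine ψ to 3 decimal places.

ψ = 0.577

Let ψ = V/F and solve Σ zᵢ(Kᵢ−1)/(1+ψ(Kᵢ−1)) = 0.
g(0) = ΣzᵢKᵢ − 1 = 0.948 and g(1) = 1 − Σzᵢ/Kᵢ = -0.792, so a root lies in (0, 1).
Newton–Raphson from ψ = 0.5:
  ψ = 0.500: g = 0.0937, g' = -1.209 → ψ = 0.578
  ψ = 0.578: g = -0.0007, g' = -1.235 → ψ = 0.577
Converged at ψ = 0.577.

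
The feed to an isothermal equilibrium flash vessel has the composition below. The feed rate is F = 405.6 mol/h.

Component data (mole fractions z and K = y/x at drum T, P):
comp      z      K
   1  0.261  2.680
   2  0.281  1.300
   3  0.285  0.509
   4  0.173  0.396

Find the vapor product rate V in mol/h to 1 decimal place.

V = 183.2 mol/h

Material balance + equilibrium reduce to Σ zᵢ(Kᵢ−1)/(1+β(Kᵢ−1)) = 0.
Feasibility: ΣzᵢKᵢ = 1.278, Σzᵢ/Kᵢ = 1.310 — both > 1, two phases present.
Iterate (Newton) starting at β = 0.5:
  β = 0.500: g = -0.0236, g' = -0.487 → β = 0.452
Converged at β = 0.452.
Then V = β·F = 0.4518·405.6 = 183.2 mol/h and L = F − V = 222.4 mol/h.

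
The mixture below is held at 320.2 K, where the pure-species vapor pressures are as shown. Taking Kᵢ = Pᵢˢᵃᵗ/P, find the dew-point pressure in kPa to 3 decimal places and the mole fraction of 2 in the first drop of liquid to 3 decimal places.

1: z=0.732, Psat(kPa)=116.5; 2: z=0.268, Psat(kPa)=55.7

Pdew = 90.133 kPa, x_2 = 0.434

At the dew point ψ → 1, so Σzᵢ/Kᵢ = 1 with Kᵢ = Pᵢˢᵃᵗ/P ⇒ 1/P = Σzᵢ/Pᵢˢᵃᵗ.
1/P = 0.732/116.5 + 0.268/55.7 = 0.011095 ⇒ P = 90.133 kPa
xᵢ = zᵢP/Pᵢˢᵃᵗ ⇒ x_2 = 0.268·90.133/55.7 = 0.434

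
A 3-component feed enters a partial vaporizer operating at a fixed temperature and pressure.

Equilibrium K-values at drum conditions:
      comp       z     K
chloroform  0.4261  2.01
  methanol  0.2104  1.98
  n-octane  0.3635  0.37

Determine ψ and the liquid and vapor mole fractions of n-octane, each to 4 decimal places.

ψ = 0.6468, x_n-octane = 0.6135, y_n-octane = 0.2270

Iterate (Newton) starting at ψ = 0.32:
  ψ = 0.3200: g = 0.19538, g' = -0.5917 → ψ = 0.6502
  ψ = 0.6502: g = -0.00219, g' = -0.6477 → ψ = 0.6468
Converged at ψ = 0.6468.
Compositions from xᵢ = zᵢ/(1+ψ(Kᵢ−1)), yᵢ = Kᵢxᵢ:
  chloroform: x = 0.2577, y = 0.5180
  methanol: x = 0.1288, y = 0.2550
  n-octane: x = 0.6135, y = 0.2270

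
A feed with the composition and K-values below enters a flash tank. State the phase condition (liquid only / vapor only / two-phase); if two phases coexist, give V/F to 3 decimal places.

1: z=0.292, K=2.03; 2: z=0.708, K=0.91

vapor only

ΣzᵢKᵢ = 1.237; Σzᵢ/Kᵢ = 0.922.
Since Σzᵢ/Kᵢ < 1 the mixture is above its dew point — single vapor phase.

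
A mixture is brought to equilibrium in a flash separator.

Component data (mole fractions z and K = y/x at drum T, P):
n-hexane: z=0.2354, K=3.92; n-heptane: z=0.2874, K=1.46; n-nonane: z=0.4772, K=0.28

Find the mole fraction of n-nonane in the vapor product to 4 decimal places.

Rachford–Rice: g(V/F) = Σ zᵢ(Kᵢ−1)/(1+V/F(Kᵢ−1)) = 0.
Check two-phase: ΣzᵢKᵢ = 1.4760 > 1 and Σzᵢ/Kᵢ = 1.9612 > 1, so g(0) = 0.4760 > 0 and g(1) = -0.9612 < 0.
Iterate (Newton) starting at V/F = 0.5:
  V/F = 0.5000: g = -0.14995, g' = -0.9758 → V/F = 0.3463
  V/F = 0.3463: g = -0.00193, g' = -0.9804 → V/F = 0.3444
Converged at V/F = 0.3444.
Compositions from xᵢ = zᵢ/(1+V/F(Kᵢ−1)), yᵢ = Kᵢxᵢ:
  n-hexane: x = 0.1174, y = 0.4601
  n-heptane: x = 0.2481, y = 0.3622
  n-nonane: x = 0.6345, y = 0.1777

y_n-nonane = 0.1777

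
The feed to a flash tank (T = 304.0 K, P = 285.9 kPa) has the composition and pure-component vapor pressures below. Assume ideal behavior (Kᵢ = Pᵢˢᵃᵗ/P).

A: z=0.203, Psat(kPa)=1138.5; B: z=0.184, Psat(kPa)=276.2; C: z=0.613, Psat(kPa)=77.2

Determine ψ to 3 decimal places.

Raoult's law: Kᵢ = Pᵢˢᵃᵗ/P = Pᵢˢᵃᵗ/285.9.
  K_A = 1138.5/285.9 = 3.98216, K_B = 276.2/285.9 = 0.96607, K_C = 77.2/285.9 = 0.27002
Newton–Raphson from ψ = 0.55:
  ψ = 0.550: g = -0.5247, g' = -1.171 → ψ = 0.102
  ψ = 0.102: g = -0.0255, g' = -1.443 → ψ = 0.084
  ψ = 0.084: g = 0.0007, g' = -1.524 → ψ = 0.085
Converged at ψ = 0.085.

ψ = 0.085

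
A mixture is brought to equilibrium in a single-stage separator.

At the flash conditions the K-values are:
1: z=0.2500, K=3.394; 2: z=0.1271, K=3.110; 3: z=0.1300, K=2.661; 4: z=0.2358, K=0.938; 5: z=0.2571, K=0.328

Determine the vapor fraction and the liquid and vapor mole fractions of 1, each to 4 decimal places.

Newton–Raphson from ψ = 0.5:
  ψ = 0.5000: g = 0.24560, g' = -0.8022 → ψ = 0.8062
  ψ = 0.8062: g = 0.00347, g' = -0.8639 → ψ = 0.8102
Converged at ψ = 0.8102.
Compositions from xᵢ = zᵢ/(1+ψ(Kᵢ−1)), yᵢ = Kᵢxᵢ:
  1: x = 0.0850, y = 0.2887
  2: x = 0.0469, y = 0.1459
  3: x = 0.0554, y = 0.1475
  4: x = 0.2483, y = 0.2329
  5: x = 0.5644, y = 0.1851

ψ = 0.8102, x_1 = 0.0850, y_1 = 0.2887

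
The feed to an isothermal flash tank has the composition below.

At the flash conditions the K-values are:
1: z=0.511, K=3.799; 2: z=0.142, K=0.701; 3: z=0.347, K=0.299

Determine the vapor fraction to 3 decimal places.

Newton iteration, ψ⁰ = 0.5:
  ψ = 0.500: g = 0.1716, g' = -1.117 → ψ = 0.654
  ψ = 0.654: g = 0.0037, g' = -1.101 → ψ = 0.657
Converged at ψ = 0.657.

ψ = 0.657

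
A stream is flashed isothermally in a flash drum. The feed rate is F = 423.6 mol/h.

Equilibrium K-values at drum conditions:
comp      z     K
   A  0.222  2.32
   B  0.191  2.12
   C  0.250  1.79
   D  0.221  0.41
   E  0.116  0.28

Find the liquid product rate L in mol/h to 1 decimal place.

Let ψ = V/F and solve Σ zᵢ(Kᵢ−1)/(1+ψ(Kᵢ−1)) = 0.
Check two-phase: ΣzᵢKᵢ = 1.491 > 1 and Σzᵢ/Kᵢ = 1.279 > 1, so g(0) = 0.491 > 0 and g(1) = -0.279 < 0.
Newton–Raphson from ψ = 0.5:
  ψ = 0.500: g = 0.1398, g' = -0.621 → ψ = 0.725
  ψ = 0.725: g = -0.0094, g' = -0.735 → ψ = 0.712
Converged at ψ = 0.712.
Then V = ψ·F = 0.7124·423.6 = 301.8 mol/h and L = F − V = 121.8 mol/h.

L = 121.8 mol/h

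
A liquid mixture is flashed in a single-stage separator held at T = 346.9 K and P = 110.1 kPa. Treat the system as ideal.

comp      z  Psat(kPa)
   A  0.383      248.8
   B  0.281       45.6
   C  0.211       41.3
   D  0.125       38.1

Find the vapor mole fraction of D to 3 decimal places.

y_D = 0.047

Raoult's law: Kᵢ = Pᵢˢᵃᵗ/P = Pᵢˢᵃᵗ/110.1.
  K_A = 248.8/110.1 = 2.25976, K_B = 45.6/110.1 = 0.41417, K_C = 41.3/110.1 = 0.37511, K_D = 38.1/110.1 = 0.34605
Let ψ = V/F and solve Σ zᵢ(Kᵢ−1)/(1+ψ(Kᵢ−1)) = 0.
g(0) = ΣzᵢKᵢ − 1 = 0.104 and g(1) = 1 − Σzᵢ/Kᵢ = -0.772, so a root lies in (0, 1).
Newton–Raphson from ψ = 0.5:
  ψ = 0.500: g = -0.2500, g' = -0.714 → ψ = 0.150
  ψ = 0.150: g = -0.0107, g' = -0.712 → ψ = 0.135
Converged at ψ = 0.135.
Compositions from xᵢ = zᵢ/(1+ψ(Kᵢ−1)), yᵢ = Kᵢxᵢ:
  A: x = 0.327, y = 0.740
  B: x = 0.305, y = 0.126
  C: x = 0.230, y = 0.086
  D: x = 0.137, y = 0.047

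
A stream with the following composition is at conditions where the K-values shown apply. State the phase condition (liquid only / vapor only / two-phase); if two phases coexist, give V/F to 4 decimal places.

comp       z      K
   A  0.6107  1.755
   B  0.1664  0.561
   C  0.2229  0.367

two-phase, V/F = 0.5794

ΣzᵢKᵢ = 1.2469; Σzᵢ/Kᵢ = 1.2519.
Both exceed 1, so a two-phase solution exists.
Material balance + equilibrium reduce to Σ zᵢ(Kᵢ−1)/(1+ψ(Kᵢ−1)) = 0.
Newton iteration, ψ⁰ = 0.36:
  ψ = 0.3600: g = 0.09304, g' = -0.4103 → ψ = 0.5868
  ψ = 0.5868: g = -0.00334, g' = -0.4514 → ψ = 0.5794
Converged at ψ = 0.5794.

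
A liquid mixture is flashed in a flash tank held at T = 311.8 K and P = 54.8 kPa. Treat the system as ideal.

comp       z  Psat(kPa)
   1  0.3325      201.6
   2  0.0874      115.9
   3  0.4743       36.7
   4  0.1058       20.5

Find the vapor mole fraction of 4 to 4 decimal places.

y_4 = 0.0773

Raoult's law: Kᵢ = Pᵢˢᵃᵗ/P = Pᵢˢᵃᵗ/54.8.
  K_1 = 201.6/54.8 = 3.678832, K_2 = 115.9/54.8 = 2.114964, K_3 = 36.7/54.8 = 0.669708, K_4 = 20.5/54.8 = 0.374088
Let ψ = V/F and solve Σ zᵢ(Kᵢ−1)/(1+ψ(Kᵢ−1)) = 0.
g(0) = ΣzᵢKᵢ − 1 = 0.7653 and g(1) = 1 − Σzᵢ/Kᵢ = -0.1227, so a root lies in (0, 1).
Newton–Raphson from ψ = 0.67:
  ψ = 0.6700: g = 0.05925, g' = -0.5493 → ψ = 0.7779
  ψ = 0.7779: g = 0.00115, g' = -0.5332 → ψ = 0.7800
Converged at ψ = 0.7800.
Compositions from xᵢ = zᵢ/(1+ψ(Kᵢ−1)), yᵢ = Kᵢxᵢ:
  1: x = 0.1076, y = 0.3959
  2: x = 0.0467, y = 0.0989
  3: x = 0.6389, y = 0.4279
  4: x = 0.2067, y = 0.0773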